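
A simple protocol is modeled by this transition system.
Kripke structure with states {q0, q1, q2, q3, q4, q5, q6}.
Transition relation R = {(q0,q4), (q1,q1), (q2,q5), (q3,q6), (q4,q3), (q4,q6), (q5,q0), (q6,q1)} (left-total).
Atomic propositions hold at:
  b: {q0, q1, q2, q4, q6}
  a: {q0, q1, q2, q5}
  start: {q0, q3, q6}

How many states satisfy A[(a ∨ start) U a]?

Sat(a ∨ start) = {q0, q1, q2, q3, q5, q6}
A[(a ∨ start) U a]: least fixpoint, start Z0 = Sat(a) = {q0, q1, q2, q5}, add states in Sat(a ∨ start) with every successor in Z. Z1 = {q0, q1, q2, q5, q6}; Z2 = {q0, q1, q2, q3, q5, q6}; fixed.
Sat(A[(a ∨ start) U a]) = {q0, q1, q2, q3, q5, q6}
|Sat(A[(a ∨ start) U a])| = |{q0, q1, q2, q3, q5, q6}| = 6.

6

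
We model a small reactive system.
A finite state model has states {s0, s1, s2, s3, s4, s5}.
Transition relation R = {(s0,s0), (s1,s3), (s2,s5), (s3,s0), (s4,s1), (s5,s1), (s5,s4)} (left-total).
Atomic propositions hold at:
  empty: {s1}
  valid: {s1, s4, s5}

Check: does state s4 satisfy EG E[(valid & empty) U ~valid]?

Sat(valid & empty) = {s1}
Sat(~valid) = {s0, s2, s3}
E[(valid & empty) U ~valid]: least fixpoint, start Z0 = Sat(~valid) = {s0, s2, s3}, add states in Sat(valid & empty) with some successor in Z. Z1 = {s0, s1, s2, s3}; fixed.
Sat(E[(valid & empty) U ~valid]) = {s0, s1, s2, s3}
EG E[(valid & empty) U ~valid]: greatest fixpoint, start Z0 = {s0, s1, s2, s3}, keep only states in Sat with some successor in Z. Z1 = {s0, s1, s3}; fixed.
Sat(EG E[(valid & empty) U ~valid]) = {s0, s1, s3}
s4 ∉ Sat(EG E[(valid & empty) U ~valid]) = {s0, s1, s3}, so the formula does not hold at s4.

No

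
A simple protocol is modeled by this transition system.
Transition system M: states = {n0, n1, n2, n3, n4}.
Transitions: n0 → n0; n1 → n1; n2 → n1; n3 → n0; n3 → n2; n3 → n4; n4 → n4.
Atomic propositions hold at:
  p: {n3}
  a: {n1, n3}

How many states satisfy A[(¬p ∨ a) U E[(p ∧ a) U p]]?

1

Sat(¬p) = {n0, n1, n2, n4}
Sat(¬p ∨ a) = {n0, n1, n2, n3, n4}
Sat(p ∧ a) = {n3}
E[(p ∧ a) U p]: least fixpoint, start Z0 = Sat(p) = {n3}, add states in Sat(p ∧ a) with some successor in Z. Already a fixed point.
Sat(E[(p ∧ a) U p]) = {n3}
A[(¬p ∨ a) U E[(p ∧ a) U p]]: least fixpoint, start Z0 = Sat(E[(p ∧ a) U p]) = {n3}, add states in Sat(¬p ∨ a) with every successor in Z. Already a fixed point.
Sat(A[(¬p ∨ a) U E[(p ∧ a) U p]]) = {n3}
|Sat(A[(¬p ∨ a) U E[(p ∧ a) U p]])| = |{n3}| = 1.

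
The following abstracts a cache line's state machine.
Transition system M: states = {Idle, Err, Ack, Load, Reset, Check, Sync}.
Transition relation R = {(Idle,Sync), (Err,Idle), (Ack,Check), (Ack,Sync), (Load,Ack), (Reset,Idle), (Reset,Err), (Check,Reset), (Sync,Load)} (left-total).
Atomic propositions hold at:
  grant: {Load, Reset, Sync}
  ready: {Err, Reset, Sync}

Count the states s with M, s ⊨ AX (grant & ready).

2

Sat(grant & ready) = {Reset, Sync}
Sat(AX (grant & ready)) = {s : every successor in {Reset, Sync}} = {Idle, Check}
|Sat(AX (grant & ready))| = |{Idle, Check}| = 2.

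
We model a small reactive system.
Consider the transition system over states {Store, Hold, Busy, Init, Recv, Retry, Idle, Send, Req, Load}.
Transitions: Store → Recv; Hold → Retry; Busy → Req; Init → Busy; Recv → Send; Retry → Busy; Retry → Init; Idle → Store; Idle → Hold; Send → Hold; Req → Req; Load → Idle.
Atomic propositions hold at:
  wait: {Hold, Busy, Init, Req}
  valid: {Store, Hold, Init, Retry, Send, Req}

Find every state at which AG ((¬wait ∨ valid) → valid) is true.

{Hold, Busy, Init, Retry, Send, Req}

Sat(¬wait) = {Store, Recv, Retry, Idle, Send, Load}
Sat(¬wait ∨ valid) = {Store, Hold, Init, Recv, Retry, Idle, Send, Req, Load}
Sat((¬wait ∨ valid) → valid) = {Store, Hold, Busy, Init, Retry, Send, Req}
AG ((¬wait ∨ valid) → valid): greatest fixpoint, start Z0 = {Store, Hold, Busy, Init, Retry, Send, Req}, keep only states in Sat with every successor in Z. Z1 = {Hold, Busy, Init, Retry, Send, Req}; fixed.
Sat(AG ((¬wait ∨ valid) → valid)) = {Hold, Busy, Init, Retry, Send, Req}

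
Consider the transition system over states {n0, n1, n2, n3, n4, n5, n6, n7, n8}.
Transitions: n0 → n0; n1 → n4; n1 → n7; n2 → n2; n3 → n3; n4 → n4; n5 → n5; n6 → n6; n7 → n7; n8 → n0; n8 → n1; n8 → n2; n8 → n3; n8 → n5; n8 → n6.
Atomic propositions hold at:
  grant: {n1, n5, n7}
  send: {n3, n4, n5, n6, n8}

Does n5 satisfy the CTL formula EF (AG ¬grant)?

No

Sat(¬grant) = {n0, n2, n3, n4, n6, n8}
AG ¬grant: greatest fixpoint, start Z0 = {n0, n2, n3, n4, n6, n8}, keep only states in Sat with every successor in Z. Z1 = {n0, n2, n3, n4, n6}; fixed.
Sat(AG ¬grant) = {n0, n2, n3, n4, n6}
EF (AG ¬grant): least fixpoint, start Z0 = {n0, n2, n3, n4, n6}, add states with some successor in Z. Z1 = {n0, n1, n2, n3, n4, n6, n8}; fixed.
Sat(EF (AG ¬grant)) = {n0, n1, n2, n3, n4, n6, n8}
n5 ∉ Sat(EF (AG ¬grant)) = {n0, n1, n2, n3, n4, n6, n8}, so the formula does not hold at n5.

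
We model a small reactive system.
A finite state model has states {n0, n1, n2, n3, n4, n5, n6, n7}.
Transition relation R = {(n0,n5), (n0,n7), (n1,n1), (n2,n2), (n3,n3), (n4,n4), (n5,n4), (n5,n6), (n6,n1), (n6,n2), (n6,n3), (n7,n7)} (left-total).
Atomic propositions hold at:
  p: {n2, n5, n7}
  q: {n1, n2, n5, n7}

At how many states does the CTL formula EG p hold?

2

EG p: greatest fixpoint, start Z0 = {n2, n5, n7}, keep only states in Sat with some successor in Z. Z1 = {n2, n7}; fixed.
Sat(EG p) = {n2, n7}
|Sat(EG p)| = |{n2, n7}| = 2.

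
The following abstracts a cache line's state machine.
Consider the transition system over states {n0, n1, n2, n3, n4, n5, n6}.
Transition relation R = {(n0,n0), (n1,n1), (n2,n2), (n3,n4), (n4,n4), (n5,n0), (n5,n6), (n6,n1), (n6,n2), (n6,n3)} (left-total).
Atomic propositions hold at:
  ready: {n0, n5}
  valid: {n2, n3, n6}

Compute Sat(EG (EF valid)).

EF valid: least fixpoint, start Z0 = {n2, n3, n6}, add states with some successor in Z. Z1 = {n2, n3, n5, n6}; fixed.
Sat(EF valid) = {n2, n3, n5, n6}
EG (EF valid): greatest fixpoint, start Z0 = {n2, n3, n5, n6}, keep only states in Sat with some successor in Z. Z1 = {n2, n5, n6}; fixed.
Sat(EG (EF valid)) = {n2, n5, n6}

{n2, n5, n6}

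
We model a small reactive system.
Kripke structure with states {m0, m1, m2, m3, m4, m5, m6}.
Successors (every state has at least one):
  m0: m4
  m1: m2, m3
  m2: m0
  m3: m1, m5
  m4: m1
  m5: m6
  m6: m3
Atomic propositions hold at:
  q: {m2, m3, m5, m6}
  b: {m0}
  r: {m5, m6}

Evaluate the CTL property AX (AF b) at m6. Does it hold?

No

AF b: least fixpoint, start Z0 = {m0}, add states with every successor in Z. Z1 = {m0, m2}; fixed.
Sat(AF b) = {m0, m2}
Sat(AX (AF b)) = {s : every successor in {m0, m2}} = {m2}
m6 ∉ Sat(AX (AF b)) = {m2}, so the formula does not hold at m6.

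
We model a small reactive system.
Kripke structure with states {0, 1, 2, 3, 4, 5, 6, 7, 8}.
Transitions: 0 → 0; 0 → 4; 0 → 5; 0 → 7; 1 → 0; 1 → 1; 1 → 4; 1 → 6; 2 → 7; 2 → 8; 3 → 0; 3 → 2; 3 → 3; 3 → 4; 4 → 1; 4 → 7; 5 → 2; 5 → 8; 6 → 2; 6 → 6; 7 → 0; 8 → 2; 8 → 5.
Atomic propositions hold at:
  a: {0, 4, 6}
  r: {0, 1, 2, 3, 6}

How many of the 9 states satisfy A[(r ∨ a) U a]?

Sat(r ∨ a) = {0, 1, 2, 3, 4, 6}
A[(r ∨ a) U a]: least fixpoint, start Z0 = Sat(a) = {0, 4, 6}, add states in Sat(r ∨ a) with every successor in Z. Already a fixed point.
Sat(A[(r ∨ a) U a]) = {0, 4, 6}
|Sat(A[(r ∨ a) U a])| = |{0, 4, 6}| = 3.

3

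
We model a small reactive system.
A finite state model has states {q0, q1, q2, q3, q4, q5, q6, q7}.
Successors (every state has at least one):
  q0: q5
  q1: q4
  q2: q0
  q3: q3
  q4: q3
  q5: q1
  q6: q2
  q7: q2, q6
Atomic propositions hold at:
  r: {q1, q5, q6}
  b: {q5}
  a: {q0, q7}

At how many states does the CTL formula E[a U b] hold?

2

E[a U b]: least fixpoint, start Z0 = Sat(b) = {q5}, add states in Sat(a) with some successor in Z. Z1 = {q0, q5}; fixed.
Sat(E[a U b]) = {q0, q5}
|Sat(E[a U b])| = |{q0, q5}| = 2.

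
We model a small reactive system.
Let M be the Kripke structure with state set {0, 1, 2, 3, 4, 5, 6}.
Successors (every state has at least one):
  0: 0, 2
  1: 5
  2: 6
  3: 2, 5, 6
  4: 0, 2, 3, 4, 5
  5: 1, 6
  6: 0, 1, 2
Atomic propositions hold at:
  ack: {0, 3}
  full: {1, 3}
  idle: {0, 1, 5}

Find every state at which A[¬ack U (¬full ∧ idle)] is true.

Sat(¬ack) = {1, 2, 4, 5, 6}
Sat(¬full) = {0, 2, 4, 5, 6}
Sat(¬full ∧ idle) = {0, 5}
A[¬ack U (¬full ∧ idle)]: least fixpoint, start Z0 = Sat((¬full ∧ idle)) = {0, 5}, add states in Sat(¬ack) with every successor in Z. Z1 = {0, 1, 5}; fixed.
Sat(A[¬ack U (¬full ∧ idle)]) = {0, 1, 5}

{0, 1, 5}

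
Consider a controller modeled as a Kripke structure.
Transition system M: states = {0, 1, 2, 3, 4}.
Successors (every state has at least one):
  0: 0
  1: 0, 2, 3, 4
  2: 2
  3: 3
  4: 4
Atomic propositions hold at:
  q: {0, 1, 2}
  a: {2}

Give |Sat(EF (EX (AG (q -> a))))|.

4

Sat(q -> a) = {2, 3, 4}
AG (q -> a): greatest fixpoint, start Z0 = {2, 3, 4}, keep only states in Sat with every successor in Z. Already a fixed point.
Sat(AG (q -> a)) = {2, 3, 4}
Sat(EX (AG (q -> a))) = {s : some successor in {2, 3, 4}} = {1, 2, 3, 4}
EF (EX (AG (q -> a))): least fixpoint, start Z0 = {1, 2, 3, 4}, add states with some successor in Z. Already a fixed point.
Sat(EF (EX (AG (q -> a)))) = {1, 2, 3, 4}
|Sat(EF (EX (AG (q -> a))))| = |{1, 2, 3, 4}| = 4.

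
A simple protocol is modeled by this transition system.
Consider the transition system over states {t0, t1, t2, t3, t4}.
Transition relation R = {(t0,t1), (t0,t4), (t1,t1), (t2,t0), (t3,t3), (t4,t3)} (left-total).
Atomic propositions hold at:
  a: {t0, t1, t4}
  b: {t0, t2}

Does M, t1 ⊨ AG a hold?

Yes

AG a: greatest fixpoint, start Z0 = {t0, t1, t4}, keep only states in Sat with every successor in Z. Z1 = {t0, t1}; Z2 = {t1}; fixed.
Sat(AG a) = {t1}
t1 ∈ Sat(AG a) = {t1}, so the formula holds at t1.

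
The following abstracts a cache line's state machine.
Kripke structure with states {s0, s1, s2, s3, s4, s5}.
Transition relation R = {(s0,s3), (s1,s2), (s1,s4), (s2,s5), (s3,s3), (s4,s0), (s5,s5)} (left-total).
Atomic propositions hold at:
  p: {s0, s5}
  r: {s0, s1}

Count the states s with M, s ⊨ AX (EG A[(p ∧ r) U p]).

Sat(p ∧ r) = {s0}
A[(p ∧ r) U p]: least fixpoint, start Z0 = Sat(p) = {s0, s5}, add states in Sat(p ∧ r) with every successor in Z. Already a fixed point.
Sat(A[(p ∧ r) U p]) = {s0, s5}
EG A[(p ∧ r) U p]: greatest fixpoint, start Z0 = {s0, s5}, keep only states in Sat with some successor in Z. Z1 = {s5}; fixed.
Sat(EG A[(p ∧ r) U p]) = {s5}
Sat(AX (EG A[(p ∧ r) U p])) = {s : every successor in {s5}} = {s2, s5}
|Sat(AX (EG A[(p ∧ r) U p]))| = |{s2, s5}| = 2.

2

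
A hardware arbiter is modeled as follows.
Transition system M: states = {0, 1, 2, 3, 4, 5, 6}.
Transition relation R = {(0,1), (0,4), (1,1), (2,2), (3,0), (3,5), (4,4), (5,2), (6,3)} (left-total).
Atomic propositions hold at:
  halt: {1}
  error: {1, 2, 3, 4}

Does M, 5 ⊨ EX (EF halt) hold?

EF halt: least fixpoint, start Z0 = {1}, add states with some successor in Z. Z1 = {0, 1}; Z2 = {0, 1, 3}; Z3 = {0, 1, 3, 6}; fixed.
Sat(EF halt) = {0, 1, 3, 6}
Sat(EX (EF halt)) = {s : some successor in {0, 1, 3, 6}} = {0, 1, 3, 6}
5 ∉ Sat(EX (EF halt)) = {0, 1, 3, 6}, so the formula does not hold at 5.

No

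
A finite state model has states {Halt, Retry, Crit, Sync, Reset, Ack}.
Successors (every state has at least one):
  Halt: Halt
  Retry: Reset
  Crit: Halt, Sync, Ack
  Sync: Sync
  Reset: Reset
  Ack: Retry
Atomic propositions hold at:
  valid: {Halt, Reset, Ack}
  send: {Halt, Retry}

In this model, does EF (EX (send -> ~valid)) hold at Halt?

No

Sat(~valid) = {Retry, Crit, Sync}
Sat(send -> ~valid) = {Retry, Crit, Sync, Reset, Ack}
Sat(EX (send -> ~valid)) = {s : some successor in {Retry, Crit, Sync, Reset, Ack}} = {Retry, Crit, Sync, Reset, Ack}
EF (EX (send -> ~valid)): least fixpoint, start Z0 = {Retry, Crit, Sync, Reset, Ack}, add states with some successor in Z. Already a fixed point.
Sat(EF (EX (send -> ~valid))) = {Retry, Crit, Sync, Reset, Ack}
Halt ∉ Sat(EF (EX (send -> ~valid))) = {Retry, Crit, Sync, Reset, Ack}, so the formula does not hold at Halt.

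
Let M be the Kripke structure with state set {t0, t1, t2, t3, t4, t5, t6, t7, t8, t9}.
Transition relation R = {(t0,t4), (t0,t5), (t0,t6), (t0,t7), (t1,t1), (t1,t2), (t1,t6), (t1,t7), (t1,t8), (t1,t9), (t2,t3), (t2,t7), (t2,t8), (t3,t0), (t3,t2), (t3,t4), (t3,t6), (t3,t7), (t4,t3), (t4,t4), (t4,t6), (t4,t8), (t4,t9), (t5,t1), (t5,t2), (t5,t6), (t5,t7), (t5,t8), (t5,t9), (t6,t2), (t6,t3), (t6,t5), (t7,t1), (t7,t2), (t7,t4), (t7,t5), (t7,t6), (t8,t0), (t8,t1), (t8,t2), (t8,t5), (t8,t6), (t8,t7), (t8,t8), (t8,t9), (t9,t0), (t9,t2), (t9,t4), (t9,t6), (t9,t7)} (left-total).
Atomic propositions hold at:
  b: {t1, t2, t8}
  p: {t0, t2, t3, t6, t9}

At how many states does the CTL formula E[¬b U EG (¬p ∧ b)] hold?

9

Sat(¬b) = {t0, t3, t4, t5, t6, t7, t9}
Sat(¬p) = {t1, t4, t5, t7, t8}
Sat(¬p ∧ b) = {t1, t8}
EG (¬p ∧ b): greatest fixpoint, start Z0 = {t1, t8}, keep only states in Sat with some successor in Z. Already a fixed point.
Sat(EG (¬p ∧ b)) = {t1, t8}
E[¬b U EG (¬p ∧ b)]: least fixpoint, start Z0 = Sat(EG (¬p ∧ b)) = {t1, t8}, add states in Sat(¬b) with some successor in Z. Z1 = {t1, t4, t5, t7, t8}; Z2 = {t0, t1, t3, t4, t5, t6, t7, t8, t9}; fixed.
Sat(E[¬b U EG (¬p ∧ b)]) = {t0, t1, t3, t4, t5, t6, t7, t8, t9}
|Sat(E[¬b U EG (¬p ∧ b)])| = |{t0, t1, t3, t4, t5, t6, t7, t8, t9}| = 9.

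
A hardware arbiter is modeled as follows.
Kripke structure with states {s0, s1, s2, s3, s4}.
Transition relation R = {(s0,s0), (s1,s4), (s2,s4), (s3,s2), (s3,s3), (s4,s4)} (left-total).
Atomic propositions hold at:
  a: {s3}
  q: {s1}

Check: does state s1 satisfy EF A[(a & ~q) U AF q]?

Yes

Sat(~q) = {s0, s2, s3, s4}
Sat(a & ~q) = {s3}
AF q: least fixpoint, start Z0 = {s1}, add states with every successor in Z. Already a fixed point.
Sat(AF q) = {s1}
A[(a & ~q) U AF q]: least fixpoint, start Z0 = Sat(AF q) = {s1}, add states in Sat(a & ~q) with every successor in Z. Already a fixed point.
Sat(A[(a & ~q) U AF q]) = {s1}
EF A[(a & ~q) U AF q]: least fixpoint, start Z0 = {s1}, add states with some successor in Z. Already a fixed point.
Sat(EF A[(a & ~q) U AF q]) = {s1}
s1 ∈ Sat(EF A[(a & ~q) U AF q]) = {s1}, so the formula holds at s1.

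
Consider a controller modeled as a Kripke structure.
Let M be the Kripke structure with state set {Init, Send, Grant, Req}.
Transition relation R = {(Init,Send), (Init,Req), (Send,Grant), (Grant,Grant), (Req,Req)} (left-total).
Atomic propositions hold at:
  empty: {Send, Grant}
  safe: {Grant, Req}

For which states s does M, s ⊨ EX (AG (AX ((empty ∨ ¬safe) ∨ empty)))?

Sat(¬safe) = {Init, Send}
Sat(empty ∨ ¬safe) = {Init, Send, Grant}
Sat((empty ∨ ¬safe) ∨ empty) = {Init, Send, Grant}
Sat(AX ((empty ∨ ¬safe) ∨ empty)) = {s : every successor in {Init, Send, Grant}} = {Send, Grant}
AG (AX ((empty ∨ ¬safe) ∨ empty)): greatest fixpoint, start Z0 = {Send, Grant}, keep only states in Sat with every successor in Z. Already a fixed point.
Sat(AG (AX ((empty ∨ ¬safe) ∨ empty))) = {Send, Grant}
Sat(EX (AG (AX ((empty ∨ ¬safe) ∨ empty)))) = {s : some successor in {Send, Grant}} = {Init, Send, Grant}

{Init, Send, Grant}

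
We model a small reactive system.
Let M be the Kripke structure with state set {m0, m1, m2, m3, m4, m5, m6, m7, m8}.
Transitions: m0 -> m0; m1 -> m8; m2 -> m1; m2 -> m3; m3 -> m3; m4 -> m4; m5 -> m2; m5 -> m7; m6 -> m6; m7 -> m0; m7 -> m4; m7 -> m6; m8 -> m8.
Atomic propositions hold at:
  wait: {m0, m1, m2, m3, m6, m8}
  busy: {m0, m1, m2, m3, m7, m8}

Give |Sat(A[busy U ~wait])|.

3

Sat(~wait) = {m4, m5, m7}
A[busy U ~wait]: least fixpoint, start Z0 = Sat(~wait) = {m4, m5, m7}, add states in Sat(busy) with every successor in Z. Already a fixed point.
Sat(A[busy U ~wait]) = {m4, m5, m7}
|Sat(A[busy U ~wait])| = |{m4, m5, m7}| = 3.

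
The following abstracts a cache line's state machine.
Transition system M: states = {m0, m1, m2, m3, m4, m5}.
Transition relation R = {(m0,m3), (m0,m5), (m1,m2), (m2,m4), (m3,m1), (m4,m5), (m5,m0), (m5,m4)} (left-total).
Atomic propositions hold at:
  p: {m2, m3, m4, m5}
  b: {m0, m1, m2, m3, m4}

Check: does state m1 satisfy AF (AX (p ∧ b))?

Sat(p ∧ b) = {m2, m3, m4}
Sat(AX (p ∧ b)) = {s : every successor in {m2, m3, m4}} = {m1, m2}
AF (AX (p ∧ b)): least fixpoint, start Z0 = {m1, m2}, add states with every successor in Z. Z1 = {m1, m2, m3}; fixed.
Sat(AF (AX (p ∧ b))) = {m1, m2, m3}
m1 ∈ Sat(AF (AX (p ∧ b))) = {m1, m2, m3}, so the formula holds at m1.

Yes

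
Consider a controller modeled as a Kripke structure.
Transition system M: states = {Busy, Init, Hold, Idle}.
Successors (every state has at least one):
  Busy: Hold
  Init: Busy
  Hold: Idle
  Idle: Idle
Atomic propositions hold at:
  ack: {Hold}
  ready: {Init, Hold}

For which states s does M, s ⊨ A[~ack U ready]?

Sat(~ack) = {Busy, Init, Idle}
A[~ack U ready]: least fixpoint, start Z0 = Sat(ready) = {Init, Hold}, add states in Sat(~ack) with every successor in Z. Z1 = {Busy, Init, Hold}; fixed.
Sat(A[~ack U ready]) = {Busy, Init, Hold}

{Busy, Init, Hold}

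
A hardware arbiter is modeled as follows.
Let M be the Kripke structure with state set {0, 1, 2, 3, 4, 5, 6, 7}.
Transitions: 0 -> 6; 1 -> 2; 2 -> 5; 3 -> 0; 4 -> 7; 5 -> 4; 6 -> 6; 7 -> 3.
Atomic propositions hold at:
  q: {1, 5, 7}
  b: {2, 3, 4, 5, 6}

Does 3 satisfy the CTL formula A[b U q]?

A[b U q]: least fixpoint, start Z0 = Sat(q) = {1, 5, 7}, add states in Sat(b) with every successor in Z. Z1 = {1, 2, 4, 5, 7}; fixed.
Sat(A[b U q]) = {1, 2, 4, 5, 7}
3 ∉ Sat(A[b U q]) = {1, 2, 4, 5, 7}, so the formula does not hold at 3.

No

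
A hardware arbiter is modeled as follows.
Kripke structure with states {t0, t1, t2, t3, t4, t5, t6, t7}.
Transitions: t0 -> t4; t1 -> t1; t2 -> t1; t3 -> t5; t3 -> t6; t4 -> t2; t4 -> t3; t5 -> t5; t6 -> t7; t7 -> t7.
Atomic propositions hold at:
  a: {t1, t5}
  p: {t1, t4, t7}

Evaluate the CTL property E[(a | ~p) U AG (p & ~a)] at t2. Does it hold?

No

Sat(~p) = {t0, t2, t3, t5, t6}
Sat(a | ~p) = {t0, t1, t2, t3, t5, t6}
Sat(~a) = {t0, t2, t3, t4, t6, t7}
Sat(p & ~a) = {t4, t7}
AG (p & ~a): greatest fixpoint, start Z0 = {t4, t7}, keep only states in Sat with every successor in Z. Z1 = {t7}; fixed.
Sat(AG (p & ~a)) = {t7}
E[(a | ~p) U AG (p & ~a)]: least fixpoint, start Z0 = Sat(AG (p & ~a)) = {t7}, add states in Sat(a | ~p) with some successor in Z. Z1 = {t6, t7}; Z2 = {t3, t6, t7}; fixed.
Sat(E[(a | ~p) U AG (p & ~a)]) = {t3, t6, t7}
t2 ∉ Sat(E[(a | ~p) U AG (p & ~a)]) = {t3, t6, t7}, so the formula does not hold at t2.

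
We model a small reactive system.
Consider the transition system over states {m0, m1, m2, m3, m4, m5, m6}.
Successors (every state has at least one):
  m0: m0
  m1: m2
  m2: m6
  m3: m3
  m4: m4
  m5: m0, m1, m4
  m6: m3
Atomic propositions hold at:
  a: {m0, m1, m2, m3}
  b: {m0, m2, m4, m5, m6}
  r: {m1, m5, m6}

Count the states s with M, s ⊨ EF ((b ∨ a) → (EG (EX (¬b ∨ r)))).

Sat(b ∨ a) = {m0, m1, m2, m3, m4, m5, m6}
Sat(¬b) = {m1, m3}
Sat(¬b ∨ r) = {m1, m3, m5, m6}
Sat(EX (¬b ∨ r)) = {s : some successor in {m1, m3, m5, m6}} = {m2, m3, m5, m6}
EG (EX (¬b ∨ r)): greatest fixpoint, start Z0 = {m2, m3, m5, m6}, keep only states in Sat with some successor in Z. Z1 = {m2, m3, m6}; fixed.
Sat(EG (EX (¬b ∨ r))) = {m2, m3, m6}
Sat((b ∨ a) → (EG (EX (¬b ∨ r)))) = {m2, m3, m6}
EF ((b ∨ a) → (EG (EX (¬b ∨ r)))): least fixpoint, start Z0 = {m2, m3, m6}, add states with some successor in Z. Z1 = {m1, m2, m3, m6}; Z2 = {m1, m2, m3, m5, m6}; fixed.
Sat(EF ((b ∨ a) → (EG (EX (¬b ∨ r))))) = {m1, m2, m3, m5, m6}
|Sat(EF ((b ∨ a) → (EG (EX (¬b ∨ r)))))| = |{m1, m2, m3, m5, m6}| = 5.

5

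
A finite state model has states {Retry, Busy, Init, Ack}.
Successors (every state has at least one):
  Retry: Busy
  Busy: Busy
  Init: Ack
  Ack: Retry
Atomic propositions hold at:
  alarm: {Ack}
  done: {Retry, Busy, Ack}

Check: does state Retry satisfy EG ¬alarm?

Sat(¬alarm) = {Retry, Busy, Init}
EG ¬alarm: greatest fixpoint, start Z0 = {Retry, Busy, Init}, keep only states in Sat with some successor in Z. Z1 = {Retry, Busy}; fixed.
Sat(EG ¬alarm) = {Retry, Busy}
Retry ∈ Sat(EG ¬alarm) = {Retry, Busy}, so the formula holds at Retry.

Yes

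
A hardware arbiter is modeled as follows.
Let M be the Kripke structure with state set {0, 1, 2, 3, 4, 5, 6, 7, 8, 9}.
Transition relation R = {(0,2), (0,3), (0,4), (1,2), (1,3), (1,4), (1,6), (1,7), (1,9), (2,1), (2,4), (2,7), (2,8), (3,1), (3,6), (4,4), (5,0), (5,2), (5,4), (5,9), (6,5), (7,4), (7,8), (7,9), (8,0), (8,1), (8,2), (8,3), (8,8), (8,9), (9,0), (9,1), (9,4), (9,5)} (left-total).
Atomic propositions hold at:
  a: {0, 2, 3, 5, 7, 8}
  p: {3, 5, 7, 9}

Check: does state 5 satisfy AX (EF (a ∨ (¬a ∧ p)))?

Sat(¬a) = {1, 4, 6, 9}
Sat(¬a ∧ p) = {9}
Sat(a ∨ (¬a ∧ p)) = {0, 2, 3, 5, 7, 8, 9}
EF (a ∨ (¬a ∧ p)): least fixpoint, start Z0 = {0, 2, 3, 5, 7, 8, 9}, add states with some successor in Z. Z1 = {0, 1, 2, 3, 5, 6, 7, 8, 9}; fixed.
Sat(EF (a ∨ (¬a ∧ p))) = {0, 1, 2, 3, 5, 6, 7, 8, 9}
Sat(AX (EF (a ∨ (¬a ∧ p)))) = {s : every successor in {0, 1, 2, 3, 5, 6, 7, 8, 9}} = {3, 6, 8}
5 ∉ Sat(AX (EF (a ∨ (¬a ∧ p)))) = {3, 6, 8}, so the formula does not hold at 5.

No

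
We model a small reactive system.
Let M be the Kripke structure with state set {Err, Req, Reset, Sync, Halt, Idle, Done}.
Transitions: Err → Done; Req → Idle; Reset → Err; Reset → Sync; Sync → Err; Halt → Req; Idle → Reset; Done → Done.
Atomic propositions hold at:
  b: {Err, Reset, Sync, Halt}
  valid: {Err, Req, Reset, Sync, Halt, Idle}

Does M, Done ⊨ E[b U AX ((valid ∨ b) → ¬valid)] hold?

Sat(valid ∨ b) = {Err, Req, Reset, Sync, Halt, Idle}
Sat(¬valid) = {Done}
Sat((valid ∨ b) → ¬valid) = {Done}
Sat(AX ((valid ∨ b) → ¬valid)) = {s : every successor in {Done}} = {Err, Done}
E[b U AX ((valid ∨ b) → ¬valid)]: least fixpoint, start Z0 = Sat(AX ((valid ∨ b) → ¬valid)) = {Err, Done}, add states in Sat(b) with some successor in Z. Z1 = {Err, Reset, Sync, Done}; fixed.
Sat(E[b U AX ((valid ∨ b) → ¬valid)]) = {Err, Reset, Sync, Done}
Done ∈ Sat(E[b U AX ((valid ∨ b) → ¬valid)]) = {Err, Reset, Sync, Done}, so the formula holds at Done.

Yes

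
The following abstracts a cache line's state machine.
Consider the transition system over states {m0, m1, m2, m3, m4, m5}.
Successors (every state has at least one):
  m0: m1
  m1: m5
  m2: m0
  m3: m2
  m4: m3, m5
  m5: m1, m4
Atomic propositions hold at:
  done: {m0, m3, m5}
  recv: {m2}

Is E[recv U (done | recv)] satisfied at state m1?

Sat(done | recv) = {m0, m2, m3, m5}
E[recv U (done | recv)]: least fixpoint, start Z0 = Sat((done | recv)) = {m0, m2, m3, m5}, add states in Sat(recv) with some successor in Z. Already a fixed point.
Sat(E[recv U (done | recv)]) = {m0, m2, m3, m5}
m1 ∉ Sat(E[recv U (done | recv)]) = {m0, m2, m3, m5}, so the formula does not hold at m1.

No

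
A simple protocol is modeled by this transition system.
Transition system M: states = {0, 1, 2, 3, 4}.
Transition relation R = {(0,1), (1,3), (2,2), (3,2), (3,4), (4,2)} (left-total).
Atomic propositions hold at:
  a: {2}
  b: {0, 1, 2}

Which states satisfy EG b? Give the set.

{2}

EG b: greatest fixpoint, start Z0 = {0, 1, 2}, keep only states in Sat with some successor in Z. Z1 = {0, 2}; Z2 = {2}; fixed.
Sat(EG b) = {2}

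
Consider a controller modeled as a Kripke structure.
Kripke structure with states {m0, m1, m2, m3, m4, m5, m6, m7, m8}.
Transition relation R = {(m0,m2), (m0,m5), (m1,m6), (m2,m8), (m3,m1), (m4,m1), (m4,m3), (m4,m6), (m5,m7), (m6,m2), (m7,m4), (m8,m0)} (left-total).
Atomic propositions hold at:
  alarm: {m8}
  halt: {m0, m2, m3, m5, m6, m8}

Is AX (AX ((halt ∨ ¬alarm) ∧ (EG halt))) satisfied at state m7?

No

Sat(¬alarm) = {m0, m1, m2, m3, m4, m5, m6, m7}
Sat(halt ∨ ¬alarm) = {m0, m1, m2, m3, m4, m5, m6, m7, m8}
EG halt: greatest fixpoint, start Z0 = {m0, m2, m3, m5, m6, m8}, keep only states in Sat with some successor in Z. Z1 = {m0, m2, m6, m8}; fixed.
Sat(EG halt) = {m0, m2, m6, m8}
Sat((halt ∨ ¬alarm) ∧ (EG halt)) = {m0, m2, m6, m8}
Sat(AX ((halt ∨ ¬alarm) ∧ (EG halt))) = {s : every successor in {m0, m2, m6, m8}} = {m1, m2, m6, m8}
Sat(AX (AX ((halt ∨ ¬alarm) ∧ (EG halt)))) = {s : every successor in {m1, m2, m6, m8}} = {m1, m2, m3, m6}
m7 ∉ Sat(AX (AX ((halt ∨ ¬alarm) ∧ (EG halt)))) = {m1, m2, m3, m6}, so the formula does not hold at m7.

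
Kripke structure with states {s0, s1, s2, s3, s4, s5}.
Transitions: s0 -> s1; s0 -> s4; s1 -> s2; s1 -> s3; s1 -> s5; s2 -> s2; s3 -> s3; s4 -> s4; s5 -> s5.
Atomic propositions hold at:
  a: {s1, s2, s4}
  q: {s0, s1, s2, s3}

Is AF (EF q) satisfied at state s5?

No

EF q: least fixpoint, start Z0 = {s0, s1, s2, s3}, add states with some successor in Z. Already a fixed point.
Sat(EF q) = {s0, s1, s2, s3}
AF (EF q): least fixpoint, start Z0 = {s0, s1, s2, s3}, add states with every successor in Z. Already a fixed point.
Sat(AF (EF q)) = {s0, s1, s2, s3}
s5 ∉ Sat(AF (EF q)) = {s0, s1, s2, s3}, so the formula does not hold at s5.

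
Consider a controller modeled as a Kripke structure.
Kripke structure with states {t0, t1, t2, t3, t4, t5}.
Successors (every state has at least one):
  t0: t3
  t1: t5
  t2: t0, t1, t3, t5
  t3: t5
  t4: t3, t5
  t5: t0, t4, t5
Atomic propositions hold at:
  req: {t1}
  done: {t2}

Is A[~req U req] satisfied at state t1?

Yes

Sat(~req) = {t0, t2, t3, t4, t5}
A[~req U req]: least fixpoint, start Z0 = Sat(req) = {t1}, add states in Sat(~req) with every successor in Z. Already a fixed point.
Sat(A[~req U req]) = {t1}
t1 ∈ Sat(A[~req U req]) = {t1}, so the formula holds at t1.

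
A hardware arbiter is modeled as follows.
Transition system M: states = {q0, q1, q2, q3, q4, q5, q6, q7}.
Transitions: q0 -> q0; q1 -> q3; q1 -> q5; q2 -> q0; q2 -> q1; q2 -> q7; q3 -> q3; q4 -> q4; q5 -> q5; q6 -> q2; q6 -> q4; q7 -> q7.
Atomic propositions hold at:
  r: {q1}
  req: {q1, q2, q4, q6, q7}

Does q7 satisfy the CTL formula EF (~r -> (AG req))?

Yes

Sat(~r) = {q0, q2, q3, q4, q5, q6, q7}
AG req: greatest fixpoint, start Z0 = {q1, q2, q4, q6, q7}, keep only states in Sat with every successor in Z. Z1 = {q4, q6, q7}; Z2 = {q4, q7}; fixed.
Sat(AG req) = {q4, q7}
Sat(~r -> (AG req)) = {q1, q4, q7}
EF (~r -> (AG req)): least fixpoint, start Z0 = {q1, q4, q7}, add states with some successor in Z. Z1 = {q1, q2, q4, q6, q7}; fixed.
Sat(EF (~r -> (AG req))) = {q1, q2, q4, q6, q7}
q7 ∈ Sat(EF (~r -> (AG req))) = {q1, q2, q4, q6, q7}, so the formula holds at q7.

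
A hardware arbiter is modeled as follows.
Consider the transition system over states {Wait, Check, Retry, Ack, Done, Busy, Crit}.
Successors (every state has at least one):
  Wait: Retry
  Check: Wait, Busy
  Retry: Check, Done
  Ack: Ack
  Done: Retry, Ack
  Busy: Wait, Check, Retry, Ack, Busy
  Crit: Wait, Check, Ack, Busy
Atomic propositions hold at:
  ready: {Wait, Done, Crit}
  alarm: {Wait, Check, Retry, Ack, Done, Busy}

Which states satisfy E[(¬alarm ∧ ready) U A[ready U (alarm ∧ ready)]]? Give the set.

{Wait, Done, Crit}

Sat(¬alarm) = {Crit}
Sat(¬alarm ∧ ready) = {Crit}
Sat(alarm ∧ ready) = {Wait, Done}
A[ready U (alarm ∧ ready)]: least fixpoint, start Z0 = Sat((alarm ∧ ready)) = {Wait, Done}, add states in Sat(ready) with every successor in Z. Already a fixed point.
Sat(A[ready U (alarm ∧ ready)]) = {Wait, Done}
E[(¬alarm ∧ ready) U A[ready U (alarm ∧ ready)]]: least fixpoint, start Z0 = Sat(A[ready U (alarm ∧ ready)]) = {Wait, Done}, add states in Sat(¬alarm ∧ ready) with some successor in Z. Z1 = {Wait, Done, Crit}; fixed.
Sat(E[(¬alarm ∧ ready) U A[ready U (alarm ∧ ready)]]) = {Wait, Done, Crit}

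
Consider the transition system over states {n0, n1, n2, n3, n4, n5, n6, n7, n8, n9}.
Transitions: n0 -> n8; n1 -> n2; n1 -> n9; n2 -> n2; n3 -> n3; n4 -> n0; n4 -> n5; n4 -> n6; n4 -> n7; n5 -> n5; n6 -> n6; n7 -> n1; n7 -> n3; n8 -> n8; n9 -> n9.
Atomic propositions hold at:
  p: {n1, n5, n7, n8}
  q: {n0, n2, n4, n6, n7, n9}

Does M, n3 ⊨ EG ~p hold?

Yes

Sat(~p) = {n0, n2, n3, n4, n6, n9}
EG ~p: greatest fixpoint, start Z0 = {n0, n2, n3, n4, n6, n9}, keep only states in Sat with some successor in Z. Z1 = {n2, n3, n4, n6, n9}; fixed.
Sat(EG ~p) = {n2, n3, n4, n6, n9}
n3 ∈ Sat(EG ~p) = {n2, n3, n4, n6, n9}, so the formula holds at n3.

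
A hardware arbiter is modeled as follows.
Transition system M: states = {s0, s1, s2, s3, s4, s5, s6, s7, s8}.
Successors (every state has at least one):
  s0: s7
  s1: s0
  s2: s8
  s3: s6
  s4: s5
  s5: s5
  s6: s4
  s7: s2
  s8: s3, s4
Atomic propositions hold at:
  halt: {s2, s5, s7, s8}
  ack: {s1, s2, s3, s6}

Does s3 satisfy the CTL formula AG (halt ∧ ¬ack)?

No

Sat(¬ack) = {s0, s4, s5, s7, s8}
Sat(halt ∧ ¬ack) = {s5, s7, s8}
AG (halt ∧ ¬ack): greatest fixpoint, start Z0 = {s5, s7, s8}, keep only states in Sat with every successor in Z. Z1 = {s5}; fixed.
Sat(AG (halt ∧ ¬ack)) = {s5}
s3 ∉ Sat(AG (halt ∧ ¬ack)) = {s5}, so the formula does not hold at s3.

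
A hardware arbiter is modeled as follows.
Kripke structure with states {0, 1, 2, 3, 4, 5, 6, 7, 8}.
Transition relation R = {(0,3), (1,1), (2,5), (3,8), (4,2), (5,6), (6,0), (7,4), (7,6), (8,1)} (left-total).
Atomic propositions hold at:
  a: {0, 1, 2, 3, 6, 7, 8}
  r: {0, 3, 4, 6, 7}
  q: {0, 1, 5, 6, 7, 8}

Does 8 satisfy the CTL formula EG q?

Yes

EG q: greatest fixpoint, start Z0 = {0, 1, 5, 6, 7, 8}, keep only states in Sat with some successor in Z. Z1 = {1, 5, 6, 7, 8}; Z2 = {1, 5, 7, 8}; Z3 = {1, 8}; fixed.
Sat(EG q) = {1, 8}
8 ∈ Sat(EG q) = {1, 8}, so the formula holds at 8.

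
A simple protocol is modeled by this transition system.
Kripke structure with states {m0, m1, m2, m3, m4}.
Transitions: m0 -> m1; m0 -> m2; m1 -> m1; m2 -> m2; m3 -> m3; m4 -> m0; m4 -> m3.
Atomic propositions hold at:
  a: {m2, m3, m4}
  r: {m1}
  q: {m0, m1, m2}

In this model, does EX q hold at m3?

Sat(EX q) = {s : some successor in {m0, m1, m2}} = {m0, m1, m2, m4}
m3 ∉ Sat(EX q) = {m0, m1, m2, m4}, so the formula does not hold at m3.

No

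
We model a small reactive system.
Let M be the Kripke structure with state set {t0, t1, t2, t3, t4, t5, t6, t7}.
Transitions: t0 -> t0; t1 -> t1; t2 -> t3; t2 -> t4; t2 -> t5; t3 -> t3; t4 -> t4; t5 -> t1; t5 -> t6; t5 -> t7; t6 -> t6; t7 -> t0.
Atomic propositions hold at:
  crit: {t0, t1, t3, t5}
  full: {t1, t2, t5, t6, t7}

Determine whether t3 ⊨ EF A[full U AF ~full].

Yes

Sat(~full) = {t0, t3, t4}
AF ~full: least fixpoint, start Z0 = {t0, t3, t4}, add states with every successor in Z. Z1 = {t0, t3, t4, t7}; fixed.
Sat(AF ~full) = {t0, t3, t4, t7}
A[full U AF ~full]: least fixpoint, start Z0 = Sat(AF ~full) = {t0, t3, t4, t7}, add states in Sat(full) with every successor in Z. Already a fixed point.
Sat(A[full U AF ~full]) = {t0, t3, t4, t7}
EF A[full U AF ~full]: least fixpoint, start Z0 = {t0, t3, t4, t7}, add states with some successor in Z. Z1 = {t0, t2, t3, t4, t5, t7}; fixed.
Sat(EF A[full U AF ~full]) = {t0, t2, t3, t4, t5, t7}
t3 ∈ Sat(EF A[full U AF ~full]) = {t0, t2, t3, t4, t5, t7}, so the formula holds at t3.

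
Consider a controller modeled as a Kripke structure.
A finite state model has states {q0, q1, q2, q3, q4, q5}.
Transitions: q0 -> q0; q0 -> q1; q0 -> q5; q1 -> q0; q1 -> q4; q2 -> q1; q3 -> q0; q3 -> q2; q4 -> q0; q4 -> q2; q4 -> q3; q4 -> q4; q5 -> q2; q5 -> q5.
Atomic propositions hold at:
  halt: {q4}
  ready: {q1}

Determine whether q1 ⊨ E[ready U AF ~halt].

Yes

Sat(~halt) = {q0, q1, q2, q3, q5}
AF ~halt: least fixpoint, start Z0 = {q0, q1, q2, q3, q5}, add states with every successor in Z. Already a fixed point.
Sat(AF ~halt) = {q0, q1, q2, q3, q5}
E[ready U AF ~halt]: least fixpoint, start Z0 = Sat(AF ~halt) = {q0, q1, q2, q3, q5}, add states in Sat(ready) with some successor in Z. Already a fixed point.
Sat(E[ready U AF ~halt]) = {q0, q1, q2, q3, q5}
q1 ∈ Sat(E[ready U AF ~halt]) = {q0, q1, q2, q3, q5}, so the formula holds at q1.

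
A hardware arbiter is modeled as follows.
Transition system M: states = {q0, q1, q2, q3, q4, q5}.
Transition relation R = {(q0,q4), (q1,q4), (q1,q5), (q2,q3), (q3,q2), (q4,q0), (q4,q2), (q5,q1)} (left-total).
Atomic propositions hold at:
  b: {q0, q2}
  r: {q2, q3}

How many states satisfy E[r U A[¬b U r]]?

2

Sat(¬b) = {q1, q3, q4, q5}
A[¬b U r]: least fixpoint, start Z0 = Sat(r) = {q2, q3}, add states in Sat(¬b) with every successor in Z. Already a fixed point.
Sat(A[¬b U r]) = {q2, q3}
E[r U A[¬b U r]]: least fixpoint, start Z0 = Sat(A[¬b U r]) = {q2, q3}, add states in Sat(r) with some successor in Z. Already a fixed point.
Sat(E[r U A[¬b U r]]) = {q2, q3}
|Sat(E[r U A[¬b U r]])| = |{q2, q3}| = 2.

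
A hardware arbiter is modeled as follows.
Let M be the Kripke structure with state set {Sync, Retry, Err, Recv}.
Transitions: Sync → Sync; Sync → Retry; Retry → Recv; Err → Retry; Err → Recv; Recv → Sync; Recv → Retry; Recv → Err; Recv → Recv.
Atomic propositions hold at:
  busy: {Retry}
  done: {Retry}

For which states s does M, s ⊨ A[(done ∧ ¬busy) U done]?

Sat(¬busy) = {Sync, Err, Recv}
Sat(done ∧ ¬busy) = ∅
A[(done ∧ ¬busy) U done]: least fixpoint, start Z0 = Sat(done) = {Retry}, add states in Sat(done ∧ ¬busy) with every successor in Z. Already a fixed point.
Sat(A[(done ∧ ¬busy) U done]) = {Retry}

{Retry}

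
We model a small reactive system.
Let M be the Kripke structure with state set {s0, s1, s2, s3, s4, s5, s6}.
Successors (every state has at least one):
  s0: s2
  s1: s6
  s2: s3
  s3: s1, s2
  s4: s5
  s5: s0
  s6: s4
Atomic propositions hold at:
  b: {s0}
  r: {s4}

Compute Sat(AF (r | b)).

Sat(r | b) = {s0, s4}
AF (r | b): least fixpoint, start Z0 = {s0, s4}, add states with every successor in Z. Z1 = {s0, s4, s5, s6}; Z2 = {s0, s1, s4, s5, s6}; fixed.
Sat(AF (r | b)) = {s0, s1, s4, s5, s6}

{s0, s1, s4, s5, s6}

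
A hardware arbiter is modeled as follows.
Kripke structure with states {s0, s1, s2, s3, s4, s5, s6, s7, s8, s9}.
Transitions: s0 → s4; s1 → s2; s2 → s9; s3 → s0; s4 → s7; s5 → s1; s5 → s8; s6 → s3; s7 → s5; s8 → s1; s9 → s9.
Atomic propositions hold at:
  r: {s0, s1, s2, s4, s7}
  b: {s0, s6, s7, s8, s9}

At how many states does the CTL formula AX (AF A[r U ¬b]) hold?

Sat(¬b) = {s1, s2, s3, s4, s5}
A[r U ¬b]: least fixpoint, start Z0 = Sat(¬b) = {s1, s2, s3, s4, s5}, add states in Sat(r) with every successor in Z. Z1 = {s0, s1, s2, s3, s4, s5, s7}; fixed.
Sat(A[r U ¬b]) = {s0, s1, s2, s3, s4, s5, s7}
AF A[r U ¬b]: least fixpoint, start Z0 = {s0, s1, s2, s3, s4, s5, s7}, add states with every successor in Z. Z1 = {s0, s1, s2, s3, s4, s5, s6, s7, s8}; fixed.
Sat(AF A[r U ¬b]) = {s0, s1, s2, s3, s4, s5, s6, s7, s8}
Sat(AX (AF A[r U ¬b])) = {s : every successor in {s0, s1, s2, s3, s4, s5, s6, s7, s8}} = {s0, s1, s3, s4, s5, s6, s7, s8}
|Sat(AX (AF A[r U ¬b]))| = |{s0, s1, s3, s4, s5, s6, s7, s8}| = 8.

8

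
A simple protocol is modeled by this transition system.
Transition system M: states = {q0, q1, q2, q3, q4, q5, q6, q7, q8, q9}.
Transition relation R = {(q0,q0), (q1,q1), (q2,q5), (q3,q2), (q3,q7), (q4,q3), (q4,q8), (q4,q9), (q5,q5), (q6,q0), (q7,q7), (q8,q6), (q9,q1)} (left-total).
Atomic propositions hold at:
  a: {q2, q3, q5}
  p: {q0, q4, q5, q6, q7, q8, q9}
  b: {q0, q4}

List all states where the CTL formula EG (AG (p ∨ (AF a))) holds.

{q0, q2, q3, q5, q6, q7, q8}

AF a: least fixpoint, start Z0 = {q2, q3, q5}, add states with every successor in Z. Already a fixed point.
Sat(AF a) = {q2, q3, q5}
Sat(p ∨ (AF a)) = {q0, q2, q3, q4, q5, q6, q7, q8, q9}
AG (p ∨ (AF a)): greatest fixpoint, start Z0 = {q0, q2, q3, q4, q5, q6, q7, q8, q9}, keep only states in Sat with every successor in Z. Z1 = {q0, q2, q3, q4, q5, q6, q7, q8}; Z2 = {q0, q2, q3, q5, q6, q7, q8}; fixed.
Sat(AG (p ∨ (AF a))) = {q0, q2, q3, q5, q6, q7, q8}
EG (AG (p ∨ (AF a))): greatest fixpoint, start Z0 = {q0, q2, q3, q5, q6, q7, q8}, keep only states in Sat with some successor in Z. Already a fixed point.
Sat(EG (AG (p ∨ (AF a)))) = {q0, q2, q3, q5, q6, q7, q8}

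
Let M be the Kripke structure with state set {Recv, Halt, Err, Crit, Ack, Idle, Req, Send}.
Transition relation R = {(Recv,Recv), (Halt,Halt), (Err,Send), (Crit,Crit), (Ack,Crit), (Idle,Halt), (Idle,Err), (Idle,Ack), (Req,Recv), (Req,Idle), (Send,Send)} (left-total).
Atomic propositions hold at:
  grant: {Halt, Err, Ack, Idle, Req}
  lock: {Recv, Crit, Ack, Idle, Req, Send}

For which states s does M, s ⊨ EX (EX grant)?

Sat(EX grant) = {s : some successor in {Halt, Err, Ack, Idle, Req}} = {Halt, Idle, Req}
Sat(EX (EX grant)) = {s : some successor in {Halt, Idle, Req}} = {Halt, Idle, Req}

{Halt, Idle, Req}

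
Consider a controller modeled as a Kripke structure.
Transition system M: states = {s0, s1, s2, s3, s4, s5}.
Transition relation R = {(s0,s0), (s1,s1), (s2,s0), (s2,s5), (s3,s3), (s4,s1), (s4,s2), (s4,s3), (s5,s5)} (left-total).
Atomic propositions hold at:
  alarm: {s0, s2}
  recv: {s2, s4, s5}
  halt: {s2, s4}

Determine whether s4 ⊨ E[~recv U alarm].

Sat(~recv) = {s0, s1, s3}
E[~recv U alarm]: least fixpoint, start Z0 = Sat(alarm) = {s0, s2}, add states in Sat(~recv) with some successor in Z. Already a fixed point.
Sat(E[~recv U alarm]) = {s0, s2}
s4 ∉ Sat(E[~recv U alarm]) = {s0, s2}, so the formula does not hold at s4.

No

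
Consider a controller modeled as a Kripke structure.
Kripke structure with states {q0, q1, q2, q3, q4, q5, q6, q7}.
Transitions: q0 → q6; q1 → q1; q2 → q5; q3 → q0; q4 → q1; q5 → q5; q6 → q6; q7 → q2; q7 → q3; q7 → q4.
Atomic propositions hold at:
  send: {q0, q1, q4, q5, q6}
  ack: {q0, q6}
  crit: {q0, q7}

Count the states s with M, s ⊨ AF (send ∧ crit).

Sat(send ∧ crit) = {q0}
AF (send ∧ crit): least fixpoint, start Z0 = {q0}, add states with every successor in Z. Z1 = {q0, q3}; fixed.
Sat(AF (send ∧ crit)) = {q0, q3}
|Sat(AF (send ∧ crit))| = |{q0, q3}| = 2.

2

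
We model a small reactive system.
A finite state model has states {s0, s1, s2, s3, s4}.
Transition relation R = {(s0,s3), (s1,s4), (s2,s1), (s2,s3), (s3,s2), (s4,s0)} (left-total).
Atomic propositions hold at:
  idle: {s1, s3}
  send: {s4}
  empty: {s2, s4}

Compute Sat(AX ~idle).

Sat(~idle) = {s0, s2, s4}
Sat(AX ~idle) = {s : every successor in {s0, s2, s4}} = {s1, s3, s4}

{s1, s3, s4}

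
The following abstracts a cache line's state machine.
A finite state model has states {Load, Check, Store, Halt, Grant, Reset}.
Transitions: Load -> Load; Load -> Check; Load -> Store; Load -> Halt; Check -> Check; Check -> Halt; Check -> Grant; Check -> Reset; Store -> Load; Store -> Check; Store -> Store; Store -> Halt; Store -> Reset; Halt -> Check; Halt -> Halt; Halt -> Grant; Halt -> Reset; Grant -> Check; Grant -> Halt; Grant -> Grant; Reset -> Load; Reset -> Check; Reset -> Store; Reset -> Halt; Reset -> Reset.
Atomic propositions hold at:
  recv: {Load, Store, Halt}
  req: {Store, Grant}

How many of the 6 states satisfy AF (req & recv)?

1

Sat(req & recv) = {Store}
AF (req & recv): least fixpoint, start Z0 = {Store}, add states with every successor in Z. Already a fixed point.
Sat(AF (req & recv)) = {Store}
|Sat(AF (req & recv))| = |{Store}| = 1.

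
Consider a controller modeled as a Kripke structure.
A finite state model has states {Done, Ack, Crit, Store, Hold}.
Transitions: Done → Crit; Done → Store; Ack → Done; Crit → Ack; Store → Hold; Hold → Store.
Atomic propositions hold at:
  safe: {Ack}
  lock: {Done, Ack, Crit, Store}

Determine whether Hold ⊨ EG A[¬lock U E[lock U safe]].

Sat(¬lock) = {Hold}
E[lock U safe]: least fixpoint, start Z0 = Sat(safe) = {Ack}, add states in Sat(lock) with some successor in Z. Z1 = {Ack, Crit}; Z2 = {Done, Ack, Crit}; fixed.
Sat(E[lock U safe]) = {Done, Ack, Crit}
A[¬lock U E[lock U safe]]: least fixpoint, start Z0 = Sat(E[lock U safe]) = {Done, Ack, Crit}, add states in Sat(¬lock) with every successor in Z. Already a fixed point.
Sat(A[¬lock U E[lock U safe]]) = {Done, Ack, Crit}
EG A[¬lock U E[lock U safe]]: greatest fixpoint, start Z0 = {Done, Ack, Crit}, keep only states in Sat with some successor in Z. Already a fixed point.
Sat(EG A[¬lock U E[lock U safe]]) = {Done, Ack, Crit}
Hold ∉ Sat(EG A[¬lock U E[lock U safe]]) = {Done, Ack, Crit}, so the formula does not hold at Hold.

No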